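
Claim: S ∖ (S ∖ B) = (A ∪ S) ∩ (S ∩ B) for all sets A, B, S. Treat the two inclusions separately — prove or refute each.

(⟹) Let x ∈ S ∖ (S ∖ B). Then either x ∈ B ∩ S and x ∉ A; or x ∈ A ∩ B ∩ S. In each case x ∈ (A ∪ S) ∩ (S ∩ B), so S ∖ (S ∖ B) ⊆ (A ∪ S) ∩ (S ∩ B).

(⟸) Let x ∈ (A ∪ S) ∩ (S ∩ B). Then either x ∈ B ∩ S and x ∉ A; or x ∈ A ∩ B ∩ S. In each case x ∈ S ∖ (S ∖ B), so (A ∪ S) ∩ (S ∩ B) ⊆ S ∖ (S ∖ B).

Both inclusions hold.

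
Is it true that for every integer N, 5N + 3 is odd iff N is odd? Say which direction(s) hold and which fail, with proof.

Neither direction holds.

(⇒) This fails: N = 6 gives 5N + 3 = 33, which is odd, but 6 is even, not odd.

(⇐) This also fails: N = 5 is odd, but 5N + 3 = 28 is even, not odd.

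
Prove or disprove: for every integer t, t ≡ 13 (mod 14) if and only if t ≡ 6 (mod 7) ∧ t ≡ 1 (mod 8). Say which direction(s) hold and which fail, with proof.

Only the reverse direction holds.

(⇒) This fails: t = 27 gives 27 ≡ 13 (mod 14) but 27 ≡ 3 (mod 8), so the conjunction on the right does not hold.

(⇐) Conversely, if t ≡ 6 (mod 7) and t ≡ 1 (mod 8), then by the Chinese remainder theorem t ≡ 41 (mod 56). Since 41 ≡ 13 (mod 14) and 14 ∣ 56, we get t ≡ 13 (mod 14).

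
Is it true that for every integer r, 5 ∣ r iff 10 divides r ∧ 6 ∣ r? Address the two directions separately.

Only the reverse direction holds.

(⟹) This fails: take r = 5. Certainly 5 ∣ 5, but 10 ∤ 5.

(⟸) Suppose 10 ∣ r and 6 ∣ r. Any common multiple of 10 and 6 is a multiple of their lcm; here lcm(10, 6) = 10·6/gcd(10, 6) = 60/2 = 30, so 30 ∣ r. Since 5 ∣ 30, it follows that 5 ∣ r.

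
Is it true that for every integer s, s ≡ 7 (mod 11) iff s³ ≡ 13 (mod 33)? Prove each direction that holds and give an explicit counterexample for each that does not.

Only the reverse direction holds.

(⟹) This fails: take s = 18. Then 18 ≡ 7 (mod 11), but 18³ = 5832 ≡ 24 (mod 33), not 13.

(⟸) Conversely, the residues r modulo 33 with r³ ≡ 13 (mod 33) are exactly {7}, and each is ≡ 7 (mod 11).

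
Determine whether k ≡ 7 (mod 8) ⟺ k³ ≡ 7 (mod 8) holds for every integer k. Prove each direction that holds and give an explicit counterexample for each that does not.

The biconditional holds.

Forward direction. Suppose k ≡ 7 (mod 8). Write k = 8j + 7. Then (8j + 7)³ = 512j³ + 1344j² + 1176j + 343 = 8(64j³ + 168j² + 147j + 42) + 7, so k³ ≡ 7 (mod 8).

Converse. Suppose k³ ≡ 7 (mod 8). The only residue r in {0, …, 7} with r³ ≡ 7 (mod 8) is r = 7, so k ≡ 7 (mod 8).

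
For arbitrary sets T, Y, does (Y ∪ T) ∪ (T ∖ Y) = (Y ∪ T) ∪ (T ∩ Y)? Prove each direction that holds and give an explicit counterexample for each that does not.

(⟸) Let x ∈ (Y ∪ T) ∪ (T ∩ Y). Then either x ∈ T and x ∉ Y; or x ∈ Y and x ∉ T; or x ∈ T ∩ Y. In each case x ∈ (Y ∪ T) ∪ (T ∖ Y), so (Y ∪ T) ∪ (T ∩ Y) ⊆ (Y ∪ T) ∪ (T ∖ Y).

(⟹) Let x ∈ (Y ∪ T) ∪ (T ∖ Y). Then either x ∈ T and x ∉ Y; or x ∈ Y and x ∉ T; or x ∈ T ∩ Y. In each case x ∈ (Y ∪ T) ∪ (T ∩ Y), so (Y ∪ T) ∪ (T ∖ Y) ⊆ (Y ∪ T) ∪ (T ∩ Y).

Both inclusions hold; the sets are equal.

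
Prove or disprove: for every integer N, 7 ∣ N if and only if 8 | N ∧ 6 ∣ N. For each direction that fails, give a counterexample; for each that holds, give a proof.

(⇒) This fails: take N = 7. Certainly 7 ∣ 7, but 8 ∤ 7.

(⇐) This fails: take N = 24. Both 8 ∣ 24 and 6 ∣ 24, yet 24 is not a multiple of 7 (since 24 = 3·7 + 3), so 7 ∤ 24.

Both directions fail.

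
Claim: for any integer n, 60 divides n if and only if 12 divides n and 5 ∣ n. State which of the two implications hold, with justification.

Forward direction. If 60 ∣ n, write n = 60q. Since 60 = 5·12, n = 12·(5q), so 12 ∣ n; and since 60 = 12·5, n = 5·(12q), so 5 ∣ n.

Converse. Suppose 12 ∣ n and 5 ∣ n. Any common multiple of 12 and 5 is a multiple of their lcm; here gcd(12, 5) = 1, so lcm(12, 5) = 12·5 = 60, so 60 ∣ n.

Both directions hold.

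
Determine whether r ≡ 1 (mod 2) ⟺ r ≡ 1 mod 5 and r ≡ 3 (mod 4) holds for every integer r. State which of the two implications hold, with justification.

(⇒) fails; (⇐) holds.

Forward direction. This fails: r = 1 gives 1 ≡ 1 (mod 2) but 1 ≡ 1 (mod 4), so the conjunction on the right does not hold.

Converse. If r ≡ 1 (mod 5) and r ≡ 3 (mod 4), then by the Chinese remainder theorem r ≡ 11 (mod 20). Since 11 ≡ 1 (mod 2) and 2 ∣ 20, we get r ≡ 1 (mod 2).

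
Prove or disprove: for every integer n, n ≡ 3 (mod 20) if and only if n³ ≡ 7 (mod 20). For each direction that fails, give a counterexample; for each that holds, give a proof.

The biconditional holds.

(⇐) Suppose n³ ≡ 7 (mod 20). The only residue r in {0, …, 19} with r³ ≡ 7 (mod 20) is r = 3, so n ≡ 3 (mod 20).

(⇒) Suppose n ≡ 3 (mod 20). Write n = 20j + 3. Then (20j + 3)³ = 8000j³ + 3600j² + 540j + 27 = 20(400j³ + 180j² + 27j + 1) + 7, so n³ ≡ 7 (mod 20).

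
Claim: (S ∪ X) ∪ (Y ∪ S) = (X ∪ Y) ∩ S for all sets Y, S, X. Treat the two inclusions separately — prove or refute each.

(⊆) fails; (⊇) holds.

(⊆) This inclusion fails. Take Y = {1}, S = ∅, X = ∅; then 1 ∈ (S ∪ X) ∪ (Y ∪ S) but 1 ∉ (X ∪ Y) ∩ S.

(⊇) Let x ∈ (X ∪ Y) ∩ S. Then either x ∈ Y ∩ S and x ∉ X; or x ∈ S ∩ X and x ∉ Y; or x ∈ Y ∩ S ∩ X. In each case x ∈ (S ∪ X) ∪ (Y ∪ S), so (X ∪ Y) ∩ S ⊆ (S ∪ X) ∪ (Y ∪ S).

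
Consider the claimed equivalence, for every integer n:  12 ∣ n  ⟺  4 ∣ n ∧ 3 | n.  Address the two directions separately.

Equivalent; both directions hold.

[⇒] If 12 ∣ n, write n = 12q. Since 12 = 3·4, n = 4·(3q), so 4 ∣ n; and since 12 = 4·3, n = 3·(4q), so 3 ∣ n.

[⇐] Suppose 4 ∣ n and 3 ∣ n. Any common multiple of 4 and 3 is a multiple of their lcm; here gcd(4, 3) = 1, so lcm(4, 3) = 4·3 = 12, so 12 ∣ n.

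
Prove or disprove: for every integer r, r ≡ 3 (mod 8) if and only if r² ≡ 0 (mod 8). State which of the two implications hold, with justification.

Both directions fail.

(→) This fails: take r = 3. Then 3 ≡ 3 (mod 8), but 3² = 9 ≡ 1 (mod 8), not 0.

(←) This fails: take r = 0. Then 0² = 0 ≡ 0 (mod 8), yet 0 ≡ 0 (mod 8), not 3.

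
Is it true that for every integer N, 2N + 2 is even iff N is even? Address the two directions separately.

Not equivalent: only (⇐) holds.

(→) This fails: take N = 3. Then 2N + 2 = 8, which is even, yet N = 3 is odd, not even.

(←) Suppose N is even. Since 2 is even, 2N is even for every N, so 2N + 2 has the same parity as 2, which is even. Hence 2N + 2 is even.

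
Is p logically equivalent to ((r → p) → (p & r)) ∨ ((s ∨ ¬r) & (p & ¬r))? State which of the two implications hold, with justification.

(→) Assume the antecedent. If s is true, the antecedent forces (s = T, r = F, p = T) or (s = T, r = T, p = T), and the consequent holds there. If s is false, the antecedent forces (s = F, r = F, p = T) or (s = F, r = T, p = T), and the consequent holds there. Either way the consequent holds.

(←) This fails. Under s = F, r = T, p = F, the left side is false but the right side is true.

(⇒) holds; (⇐) fails.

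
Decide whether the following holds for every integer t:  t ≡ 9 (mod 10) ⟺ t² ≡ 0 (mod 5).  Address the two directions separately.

Neither direction holds.

(⟹) This fails: take t = 9. Then 9 ≡ 9 (mod 10), but 9² = 81 ≡ 1 (mod 5), not 0.

(⟸) This fails: take t = 0. Then 0² = 0 ≡ 0 (mod 5), yet 0 ≡ 0 (mod 10), not 9.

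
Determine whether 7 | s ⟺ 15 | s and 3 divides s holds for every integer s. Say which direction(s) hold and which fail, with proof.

(⇒) fails and (⇐) fails.

(⟹) This fails: take s = 7. Certainly 7 ∣ 7, but 15 ∤ 7.

(⟸) This fails: take s = 15. Both 15 ∣ 15 and 3 ∣ 15, yet 15 is not a multiple of 7 (since 15 = 2·7 + 1), so 7 ∤ 15.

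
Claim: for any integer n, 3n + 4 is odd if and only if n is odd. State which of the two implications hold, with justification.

(⇒) Suppose 3n + 4 is odd. Since 3 is odd, 3n and n have the same parity, so 3n + 4 ≡ n + 4 (mod 2). As 4 is even, 3n + 4 is odd exactly when n is odd. Thus n is odd.

(⇐) Conversely, suppose n is odd; write n = 2j + 1. Then 3n + 4 = 3·(2j + 1) + 4 = 2·3j + 7, which is odd.

Both directions hold; the statement is true.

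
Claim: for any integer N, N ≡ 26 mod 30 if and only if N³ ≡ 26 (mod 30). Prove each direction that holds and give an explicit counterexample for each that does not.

Forward direction. Suppose N ≡ 26 mod 30. Write N = 30j + 26. Then (30j + 26)³ = 27000j³ + 70200j² + 60840j + 17576 = 30(900j³ + 2340j² + 2028j + 585) + 26, so N³ ≡ 26 (mod 30).

Converse. Suppose N³ ≡ 26 (mod 30). The only residue r in {0, …, 29} with r³ ≡ 26 (mod 30) is r = 26, so N ≡ 26 (mod 30).

Both directions hold; the statement is true.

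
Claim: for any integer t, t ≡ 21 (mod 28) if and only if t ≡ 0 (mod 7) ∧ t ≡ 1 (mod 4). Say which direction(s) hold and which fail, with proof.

Forward direction. Suppose t ≡ 21 (mod 28); write t = 28j + 21. Since 7 ∣ 28, reducing mod 7 gives t ≡ 21 ≡ 0 (mod 7); since 4 ∣ 28, reducing mod 4 gives t ≡ 21 ≡ 1 (mod 4).

Converse. If t ≡ 0 (mod 7) and t ≡ 1 (mod 4), then by the Chinese remainder theorem t ≡ 21 (mod 28). This is exactly t ≡ 21 (mod 28).

Both directions hold; the statement is true.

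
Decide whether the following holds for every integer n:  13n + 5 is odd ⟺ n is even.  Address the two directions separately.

Forward direction. Suppose 13n + 5 is odd. Since 13 is odd, 13n and n have the same parity, so 13n + 5 ≡ n + 5 (mod 2). As 5 is odd, 13n + 5 is odd exactly when n is even. Thus n is even.

Converse. Suppose n is even; write n = 2j. Then 13n + 5 = 13·(2j) + 5 = 2·13j + 5, which is odd.

Both implications hold.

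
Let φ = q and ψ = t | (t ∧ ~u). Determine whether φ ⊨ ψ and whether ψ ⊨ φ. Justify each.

Forward direction. This fails. Under u = F, q = T, t = F, the left side is true but the right side is false.

Converse. This fails. Under u = F, q = F, t = T, the left side is false but the right side is true.

Neither implication holds.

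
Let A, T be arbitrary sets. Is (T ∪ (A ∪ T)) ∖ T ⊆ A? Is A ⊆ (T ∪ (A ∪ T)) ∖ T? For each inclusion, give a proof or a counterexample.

Forward inclusion. Let x ∈ (T ∪ (A ∪ T)) ∖ T. Then x ∈ A and x ∉ T, from which x ∈ A.

Reverse inclusion. This inclusion fails. Take A = {1}, T = {1}; then 1 ∈ A but 1 ∉ (T ∪ (A ∪ T)) ∖ T.

Only the forward inclusion holds.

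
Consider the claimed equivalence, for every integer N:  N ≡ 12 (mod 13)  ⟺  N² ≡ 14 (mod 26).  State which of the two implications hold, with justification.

Both directions fail.

[⇒] This fails: take N = 25. Then 25 ≡ 12 (mod 13), but 25² = 625 ≡ 1 (mod 26), not 14.

[⇐] This fails: take N = 14. Then 14² = 196 ≡ 14 (mod 26), yet 14 ≡ 1 (mod 13), not 12.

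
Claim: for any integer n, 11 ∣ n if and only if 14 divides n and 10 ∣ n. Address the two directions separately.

Both directions fail.

Forward direction. This fails: take n = 11. Certainly 11 ∣ 11, but 14 ∤ 11.

Converse. This fails: take n = 70. Both 14 ∣ 70 and 10 ∣ 70, yet 70 is not a multiple of 11 (since 70 = 6·11 + 4), so 11 ∤ 70.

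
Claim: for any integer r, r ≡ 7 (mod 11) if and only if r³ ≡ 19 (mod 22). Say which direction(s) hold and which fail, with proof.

Neither direction holds.

(→) This fails: take r = 7. Then 7 ≡ 7 (mod 11), but 7³ = 343 ≡ 13 (mod 22), not 19.

(←) This fails: take r = 13. Then 13³ = 2197 ≡ 19 (mod 22), yet 13 ≡ 2 (mod 11), not 7.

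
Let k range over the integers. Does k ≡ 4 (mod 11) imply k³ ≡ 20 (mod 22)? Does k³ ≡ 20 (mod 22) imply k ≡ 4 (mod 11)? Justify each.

(→) This fails: take k = 15. Then 15 ≡ 4 (mod 11), but 15³ = 3375 ≡ 9 (mod 22), not 20.

(←) Conversely, the residues r modulo 22 with r³ ≡ 20 (mod 22) are exactly {4}, and each is ≡ 4 (mod 11).

The forward direction fails; the converse holds.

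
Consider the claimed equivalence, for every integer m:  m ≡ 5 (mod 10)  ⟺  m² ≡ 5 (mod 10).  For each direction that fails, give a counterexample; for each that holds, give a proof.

Both directions hold; the statement is true.

[⇐] Suppose m² ≡ 5 (mod 10). The only residue r in {0, …, 9} with r² ≡ 5 (mod 10) is r = 5, so m ≡ 5 (mod 10).

[⇒] Suppose m ≡ 5 (mod 10). Write m = 10j + 5. Then (10j + 5)² = 100j² + 100j + 25 = 10(10j² + 10j + 2) + 5, so m² ≡ 5 (mod 10).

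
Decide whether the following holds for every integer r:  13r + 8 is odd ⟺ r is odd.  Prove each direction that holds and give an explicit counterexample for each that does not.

(⇒) Suppose 13r + 8 is odd. Since 13 is odd, 13r and r have the same parity, so 13r + 8 ≡ r + 8 (mod 2). As 8 is even, 13r + 8 is odd exactly when r is odd. Thus r is odd.

(⇐) Conversely, suppose r is odd; write r = 2j + 1. Then 13r + 8 = 13·(2j + 1) + 8 = 2·13j + 21, which is odd.

Both directions hold; the statement is true.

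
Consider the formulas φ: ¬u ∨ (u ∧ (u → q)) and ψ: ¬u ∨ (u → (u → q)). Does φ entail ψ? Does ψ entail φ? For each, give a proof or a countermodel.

The biconditional holds.

(⟹) Assume the antecedent. If q is true, ¬u ∨ (u → (u → q)) reduces to true regardless of the other variables. If q is false, the antecedent forces (q = F, u = F), and ¬u ∨ (u → (u → q)) holds there. Either way ¬u ∨ (u → (u → q)) holds.

(⟸) Assume the antecedent. If q is true, ¬u ∨ (u ∧ (u → q)) reduces to true regardless of the other variables. If q is false, the antecedent forces (q = F, u = F), and ¬u ∨ (u ∧ (u → q)) holds there. Either way ¬u ∨ (u ∧ (u → q)) holds.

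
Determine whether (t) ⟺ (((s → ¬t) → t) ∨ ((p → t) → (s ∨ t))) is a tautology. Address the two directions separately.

(⇐) This fails. Under t = F, p = T, s = F, the left side is false but the right side is true.

(⇒) Assume the antecedent. If t is true, the consequent reduces to true regardless of the other variables. If t is false, the antecedent cannot hold. Either way the consequent holds.

(⇒) holds; (⇐) fails.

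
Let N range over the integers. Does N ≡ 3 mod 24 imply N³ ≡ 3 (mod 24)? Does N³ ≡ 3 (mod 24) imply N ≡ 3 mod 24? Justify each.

Both directions hold; the statement is true.

(→) Suppose N ≡ 3 mod 24. Write N = 24j + 3. Then (24j + 3)³ = 13824j³ + 5184j² + 648j + 27 = 24(576j³ + 216j² + 27j + 1) + 3, so N³ ≡ 3 (mod 24).

(←) Conversely, suppose N³ ≡ 3 (mod 24). The only residue r in {0, …, 23} with r³ ≡ 3 (mod 24) is r = 3, so N ≡ 3 (mod 24).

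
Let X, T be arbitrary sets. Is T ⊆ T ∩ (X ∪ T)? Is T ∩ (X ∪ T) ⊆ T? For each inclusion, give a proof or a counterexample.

Forward inclusion. Let x ∈ T. Then either x ∈ T and x ∉ X; or x ∈ X ∩ T. In each case x ∈ T ∩ (X ∪ T), so T ⊆ T ∩ (X ∪ T).

Reverse inclusion. Let x ∈ T ∩ (X ∪ T). Then either x ∈ T and x ∉ X; or x ∈ X ∩ T. In each case x ∈ T, so T ∩ (X ∪ T) ⊆ T.

Both inclusions hold; the sets are equal.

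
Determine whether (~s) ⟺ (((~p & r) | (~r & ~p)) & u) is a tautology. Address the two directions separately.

(→) This fails. Under r = F, u = F, s = F, p = F, the left side is true but the right side is false.

(←) This fails. Under r = F, u = T, s = T, p = F, the left side is false but the right side is true.

Neither implication holds.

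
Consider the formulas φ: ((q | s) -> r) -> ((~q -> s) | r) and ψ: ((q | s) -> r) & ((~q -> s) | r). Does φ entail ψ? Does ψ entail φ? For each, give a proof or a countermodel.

Not equivalent: only (⇐) holds.

(→) This fails. Under q = T, s = F, r = F, the left side is true but the right side is false.

(←) Assume the antecedent. If q is true, the consequent reduces to true regardless of the other variables. If q is false, the antecedent forces (q = F, s = F, r = T) or (q = F, s = T, r = T), and the consequent holds there. Either way the consequent holds.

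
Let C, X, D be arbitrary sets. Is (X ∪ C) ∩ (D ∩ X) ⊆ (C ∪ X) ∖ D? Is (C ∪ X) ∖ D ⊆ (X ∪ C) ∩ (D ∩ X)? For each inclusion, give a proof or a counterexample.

Forward inclusion. This inclusion fails. Take C = ∅, X = {1}, D = {1}; then 1 ∈ (X ∪ C) ∩ (D ∩ X) but 1 ∉ (C ∪ X) ∖ D.

Reverse inclusion. This inclusion fails. Take C = {1}, X = ∅, D = ∅; then 1 ∈ (C ∪ X) ∖ D but 1 ∉ (X ∪ C) ∩ (D ∩ X).

Both inclusions fail.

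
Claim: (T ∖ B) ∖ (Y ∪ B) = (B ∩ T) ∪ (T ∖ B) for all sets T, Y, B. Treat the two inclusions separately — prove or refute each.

The sets are not equal: only the forward inclusion holds.

(⟸) This inclusion fails. Take T = {1}, Y = {1}, B = ∅; then 1 ∈ (B ∩ T) ∪ (T ∖ B) but 1 ∉ (T ∖ B) ∖ (Y ∪ B).

(⟹) Let x ∈ (T ∖ B) ∖ (Y ∪ B). Then x ∈ T and x ∉ Y, B, from which x ∈ (B ∩ T) ∪ (T ∖ B).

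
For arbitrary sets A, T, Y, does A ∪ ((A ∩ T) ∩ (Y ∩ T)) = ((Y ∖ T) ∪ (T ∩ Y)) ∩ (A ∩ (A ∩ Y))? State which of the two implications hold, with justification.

Forward inclusion. This inclusion fails. Take A = {1}, T = ∅, Y = ∅; then 1 ∈ A ∪ ((A ∩ T) ∩ (Y ∩ T)) but 1 ∉ ((Y ∖ T) ∪ (T ∩ Y)) ∩ (A ∩ (A ∩ Y)).

Reverse inclusion. Let x ∈ ((Y ∖ T) ∪ (T ∩ Y)) ∩ (A ∩ (A ∩ Y)). Then either x ∈ A ∩ Y and x ∉ T; or x ∈ A ∩ T ∩ Y. In each case x ∈ A ∪ ((A ∩ T) ∩ (Y ∩ T)), so ((Y ∖ T) ∪ (T ∩ Y)) ∩ (A ∩ (A ∩ Y)) ⊆ A ∪ ((A ∩ T) ∩ (Y ∩ T)).

Only the reverse inclusion holds.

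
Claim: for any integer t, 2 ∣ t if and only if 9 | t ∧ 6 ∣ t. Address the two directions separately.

Only the reverse direction holds.

(⇒) This fails: take t = 2. Certainly 2 ∣ 2, but 9 ∤ 2.

(⇐) Suppose 9 ∣ t and 6 ∣ t. Any common multiple of 9 and 6 is a multiple of their lcm; here lcm(9, 6) = 9·6/gcd(9, 6) = 54/3 = 18, so 18 ∣ t. Since 2 ∣ 18, it follows that 2 ∣ t.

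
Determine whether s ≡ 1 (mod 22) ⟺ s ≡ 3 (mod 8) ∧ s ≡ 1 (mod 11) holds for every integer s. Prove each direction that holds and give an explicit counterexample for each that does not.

[⇒] This fails: s = 1 gives 1 ≡ 1 (mod 22) but 1 ≡ 1 (mod 8), so the conjunction on the right does not hold.

[⇐] Conversely, if s ≡ 3 (mod 8) and s ≡ 1 (mod 11), then by the Chinese remainder theorem s ≡ 67 (mod 88). Since 67 ≡ 1 (mod 22) and 22 ∣ 88, we get s ≡ 1 (mod 22).

Not equivalent: only (⇐) holds.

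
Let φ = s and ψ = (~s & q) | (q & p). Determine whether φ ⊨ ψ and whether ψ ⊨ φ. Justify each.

(→) This fails. Under s = T, p = F, q = F, the left side is true but the right side is false.

(←) This fails. Under s = F, p = F, q = T, the left side is false but the right side is true.

Neither implication holds.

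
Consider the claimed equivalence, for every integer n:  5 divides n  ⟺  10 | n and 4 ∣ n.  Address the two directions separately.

(⇒) fails; (⇐) holds.

[⇒] This fails: take n = 5. Certainly 5 ∣ 5, but 10 ∤ 5.

[⇐] Suppose 10 ∣ n and 4 ∣ n. Any common multiple of 10 and 4 is a multiple of their lcm; here lcm(10, 4) = 10·4/gcd(10, 4) = 40/2 = 20, so 20 ∣ n. Since 5 ∣ 20, it follows that 5 ∣ n.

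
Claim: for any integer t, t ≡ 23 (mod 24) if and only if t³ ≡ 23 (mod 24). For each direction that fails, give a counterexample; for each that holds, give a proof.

[⇒] Suppose t ≡ 23 (mod 24). Write t = 24j + 23. Then (24j + 23)³ = 13824j³ + 39744j² + 38088j + 12167 = 24(576j³ + 1656j² + 1587j + 506) + 23, so t³ ≡ 23 (mod 24).

[⇐] Conversely, suppose t³ ≡ 23 (mod 24). The only residue r in {0, …, 23} with r³ ≡ 23 (mod 24) is r = 23, so t ≡ 23 (mod 24).

Both implications hold.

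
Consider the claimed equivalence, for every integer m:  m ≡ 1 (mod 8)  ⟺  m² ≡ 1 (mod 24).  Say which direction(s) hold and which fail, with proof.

(⇒) fails and (⇐) fails.

[⇒] This fails: take m = 9. Then 9 ≡ 1 (mod 8), but 9² = 81 ≡ 9 (mod 24), not 1.

[⇐] This fails: take m = 5. Then 5² = 25 ≡ 1 (mod 24), yet 5 ≡ 5 (mod 8), not 1.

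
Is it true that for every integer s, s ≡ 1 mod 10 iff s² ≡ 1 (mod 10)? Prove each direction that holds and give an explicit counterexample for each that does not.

(⇒) Suppose s ≡ 1 mod 10. Write s = 10j + 1. Then (10j + 1)² = 100j² + 20j + 1 = 10(10j² + 2j) + 1, so s² ≡ 1 (mod 10).

(⇐) This fails: take s = 9. Then 9² = 81 ≡ 1 (mod 10), yet 9 ≡ 9 (mod 10), not 1.

(⇒) holds; (⇐) fails.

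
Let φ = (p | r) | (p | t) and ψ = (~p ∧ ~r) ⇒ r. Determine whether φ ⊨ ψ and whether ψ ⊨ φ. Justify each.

[⇒] This fails. Under p = F, t = T, r = F, the left side is true but the right side is false.

[⇐] Assume the antecedent. If p is true, (p | r) | (p | t) reduces to true regardless of the other variables. If p is false, the antecedent forces (p = F, t = F, r = T) or (p = F, t = T, r = T), and (p | r) | (p | t) holds there. Either way (p | r) | (p | t) holds.

Not equivalent: only (⇐) holds.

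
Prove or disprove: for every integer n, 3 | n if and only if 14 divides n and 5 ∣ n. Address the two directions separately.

Forward direction. This fails: take n = 3. Certainly 3 ∣ 3, but 14 ∤ 3.

Converse. This fails: take n = 70. Both 14 ∣ 70 and 5 ∣ 70, yet 70 is not a multiple of 3 (since 70 = 23·3 + 1), so 3 ∤ 70.

(⇒) fails and (⇐) fails.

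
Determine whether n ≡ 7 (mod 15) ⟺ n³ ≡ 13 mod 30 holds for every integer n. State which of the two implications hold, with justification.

The forward direction fails; the converse holds.

(→) This fails: take n = 22. Then 22 ≡ 7 (mod 15), but 22³ = 10648 ≡ 28 (mod 30), not 13.

(←) Conversely, the residues r modulo 30 with r³ ≡ 13 (mod 30) are exactly {7}, and each is ≡ 7 (mod 15).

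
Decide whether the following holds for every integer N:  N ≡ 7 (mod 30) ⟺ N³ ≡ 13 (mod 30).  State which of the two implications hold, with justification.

The biconditional holds.

(←) Suppose N³ ≡ 13 (mod 30). The only residue r in {0, …, 29} with r³ ≡ 13 (mod 30) is r = 7, so N ≡ 7 (mod 30).

(→) Suppose N ≡ 7 (mod 30). Write N = 30j + 7. Then (30j + 7)³ = 27000j³ + 18900j² + 4410j + 343 = 30(900j³ + 630j² + 147j + 11) + 13, so N³ ≡ 13 (mod 30).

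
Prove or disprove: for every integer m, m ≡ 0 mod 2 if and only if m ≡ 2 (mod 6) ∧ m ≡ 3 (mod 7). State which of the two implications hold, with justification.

(⇒) fails; (⇐) holds.

(←) If m ≡ 2 (mod 6) and m ≡ 3 (mod 7), then by the Chinese remainder theorem m ≡ 38 (mod 42). Since 38 ≡ 0 (mod 2) and 2 ∣ 42, we get m ≡ 0 (mod 2).

(→) This fails: m = 0 gives 0 ≡ 0 (mod 2) but 0 ≡ 0 (mod 6), so the conjunction on the right does not hold.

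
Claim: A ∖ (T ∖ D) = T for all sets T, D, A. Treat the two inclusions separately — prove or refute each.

Neither inclusion holds.

Forward inclusion. This inclusion fails. Take T = ∅, D = ∅, A = {1}; then 1 ∈ A ∖ (T ∖ D) but 1 ∉ T.

Reverse inclusion. This inclusion fails. Take T = {1}, D = ∅, A = ∅; then 1 ∈ T but 1 ∉ A ∖ (T ∖ D).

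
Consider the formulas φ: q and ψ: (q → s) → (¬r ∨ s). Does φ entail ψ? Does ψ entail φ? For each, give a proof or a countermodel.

(⟹) Assume the antecedent. If r is true, the antecedent forces (r = T, s = F, q = T) or (r = T, s = T, q = T), and (q → s) → (¬r ∨ s) holds there. If r is false, (q → s) → (¬r ∨ s) reduces to true regardless of the other variables. Either way (q → s) → (¬r ∨ s) holds.

(⟸) This fails. Under r = F, s = F, q = F, the left side is false but the right side is true.

(⇒) holds; (⇐) fails.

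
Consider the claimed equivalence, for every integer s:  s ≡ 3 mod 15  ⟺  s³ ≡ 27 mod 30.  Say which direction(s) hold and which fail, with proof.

(⟸) The residues r modulo 30 with r³ ≡ 27 (mod 30) are exactly {3}, and each is ≡ 3 (mod 15).

(⟹) This fails: take s = 18. Then 18 ≡ 3 (mod 15), but 18³ = 5832 ≡ 12 (mod 30), not 27.

Only the converse holds.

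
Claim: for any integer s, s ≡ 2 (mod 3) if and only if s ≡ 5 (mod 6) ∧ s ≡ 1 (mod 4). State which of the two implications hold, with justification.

Only the reverse direction holds.

[⇒] This fails: s = 8 gives 8 ≡ 2 (mod 3) but 8 ≡ 2 (mod 6), so the conjunction on the right does not hold.

[⇐] Conversely, if s ≡ 5 (mod 6) and s ≡ 1 (mod 4), then by the Chinese remainder theorem s ≡ 5 (mod 12). Since 5 ≡ 2 (mod 3) and 3 ∣ 12, we get s ≡ 2 (mod 3).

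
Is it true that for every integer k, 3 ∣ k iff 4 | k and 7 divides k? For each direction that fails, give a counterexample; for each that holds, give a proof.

[⇒] This fails: take k = 3. Certainly 3 ∣ 3, but 4 ∤ 3.

[⇐] This fails: take k = 28. Both 4 ∣ 28 and 7 ∣ 28, yet 28 is not a multiple of 3 (since 28 = 9·3 + 1), so 3 ∤ 28.

(⇒) fails and (⇐) fails.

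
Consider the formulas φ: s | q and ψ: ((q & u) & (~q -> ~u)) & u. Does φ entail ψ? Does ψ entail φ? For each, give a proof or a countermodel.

Not equivalent: only (⇐) holds.

Forward direction. This fails. Under s = T, u = F, q = F, the left side is true but the right side is false.

Converse. Assume the antecedent. If s is true, s | q reduces to true regardless of the other variables. If s is false, the antecedent forces (s = F, u = T, q = T), and s | q holds there. Either way s | q holds.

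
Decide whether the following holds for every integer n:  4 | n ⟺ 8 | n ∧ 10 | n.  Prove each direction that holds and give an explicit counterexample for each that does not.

Only the converse holds.

(⇒) This fails: take n = 4. Certainly 4 ∣ 4, but 8 ∤ 4.

(⇐) Suppose 8 ∣ n and 10 ∣ n. Any common multiple of 8 and 10 is a multiple of their lcm; here lcm(8, 10) = 8·10/gcd(8, 10) = 80/2 = 40, so 40 ∣ n. Since 4 ∣ 40, it follows that 4 ∣ n.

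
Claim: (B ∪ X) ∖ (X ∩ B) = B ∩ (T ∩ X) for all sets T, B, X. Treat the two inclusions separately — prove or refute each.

(⊆) fails and (⊇) fails.

(⟹) This inclusion fails. Take T = ∅, B = {1}, X = ∅; then 1 ∈ (B ∪ X) ∖ (X ∩ B) but 1 ∉ B ∩ (T ∩ X).

(⟸) This inclusion fails. Take T = {1}, B = {1}, X = {1}; then 1 ∈ B ∩ (T ∩ X) but 1 ∉ (B ∪ X) ∖ (X ∩ B).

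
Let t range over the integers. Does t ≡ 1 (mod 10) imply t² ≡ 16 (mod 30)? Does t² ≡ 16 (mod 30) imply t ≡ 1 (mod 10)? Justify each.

Neither implication holds.

(⇒) This fails: take t = 1. Then 1 ≡ 1 (mod 10), but 1² = 1 ≡ 1 (mod 30), not 16.

(⇐) This fails: take t = 4. Then 4² = 16 ≡ 16 (mod 30), yet 4 ≡ 4 (mod 10), not 1.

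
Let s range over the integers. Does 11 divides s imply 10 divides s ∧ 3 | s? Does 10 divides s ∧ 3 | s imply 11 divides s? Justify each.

(⇒) fails and (⇐) fails.

Forward direction. This fails: take s = 11. Certainly 11 ∣ 11, but 10 ∤ 11.

Converse. This fails: take s = 30. Both 10 ∣ 30 and 3 ∣ 30, yet 30 is not a multiple of 11 (since 30 = 2·11 + 8), so 11 ∤ 30.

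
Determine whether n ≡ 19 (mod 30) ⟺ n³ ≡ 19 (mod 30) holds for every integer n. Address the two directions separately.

The biconditional holds.

[⇒] Suppose n ≡ 19 (mod 30). Write n = 30j + 19. Then (30j + 19)³ = 27000j³ + 51300j² + 32490j + 6859 = 30(900j³ + 1710j² + 1083j + 228) + 19, so n³ ≡ 19 (mod 30).

[⇐] Conversely, suppose n³ ≡ 19 (mod 30). The only residue r in {0, …, 29} with r³ ≡ 19 (mod 30) is r = 19, so n ≡ 19 (mod 30).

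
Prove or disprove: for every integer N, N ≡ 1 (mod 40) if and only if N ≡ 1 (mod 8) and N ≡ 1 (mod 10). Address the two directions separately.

[⇒] Suppose N ≡ 1 (mod 40); write N = 40j + 1. Since 8 ∣ 40, reducing mod 8 gives N ≡ 1 (mod 8); since 10 ∣ 40, reducing mod 10 gives N ≡ 1 (mod 10).

[⇐] Conversely, if N ≡ 1 (mod 8) and N ≡ 1 (mod 10), then by the Chinese remainder theorem N ≡ 1 (mod 40). This is exactly N ≡ 1 (mod 40).

Both implications hold.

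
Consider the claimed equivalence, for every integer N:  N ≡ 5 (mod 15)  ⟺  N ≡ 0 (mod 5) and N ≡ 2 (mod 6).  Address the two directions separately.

The forward direction fails; the converse holds.

(⇒) This fails: N = 5 gives 5 ≡ 5 (mod 15) but 5 ≡ 5 (mod 6), so the conjunction on the right does not hold.

(⇐) Conversely, if N ≡ 0 (mod 5) and N ≡ 2 (mod 6), then by the Chinese remainder theorem N ≡ 20 (mod 30). Since 20 ≡ 5 (mod 15) and 15 ∣ 30, we get N ≡ 5 (mod 15).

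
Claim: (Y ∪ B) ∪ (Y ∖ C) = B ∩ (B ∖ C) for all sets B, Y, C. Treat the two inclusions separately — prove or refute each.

(⊆) This inclusion fails. Take B = ∅, Y = {1}, C = ∅; then 1 ∈ (Y ∪ B) ∪ (Y ∖ C) but 1 ∉ B ∩ (B ∖ C).

(⊇) Let x ∈ B ∩ (B ∖ C). Then either x ∈ B and x ∉ Y, C; or x ∈ B ∩ Y and x ∉ C. In each case x ∈ (Y ∪ B) ∪ (Y ∖ C), so B ∩ (B ∖ C) ⊆ (Y ∪ B) ∪ (Y ∖ C).

Only the reverse inclusion holds.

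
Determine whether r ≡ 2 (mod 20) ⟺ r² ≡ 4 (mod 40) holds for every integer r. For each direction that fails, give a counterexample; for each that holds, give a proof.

(→) Suppose r ≡ 2 (mod 20). Working modulo 40, r ∈ {2, 22}; for each such r, r² ≡ 4 (mod 40).

(←) This fails: take r = 18. Then 18² = 324 ≡ 4 (mod 40), yet 18 ≡ 18 (mod 20), not 2.

Not equivalent: only (⇒) holds.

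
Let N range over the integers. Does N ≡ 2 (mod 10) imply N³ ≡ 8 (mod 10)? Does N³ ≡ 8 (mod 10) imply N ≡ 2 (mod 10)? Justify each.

The biconditional holds.

(⇒) Suppose N ≡ 2 (mod 10). Write N = 10j + 2. Then (10j + 2)³ = 1000j³ + 600j² + 120j + 8 = 10(100j³ + 60j² + 12j) + 8, so N³ ≡ 8 (mod 10).

(⇐) For the converse, argue contrapositively. If N ≢ 2 (mod 10), then N is congruent to one of 0, 1, 3, 4, 5, 6, 7, 8, 9 modulo 10, and these give N³ ≡ 0, 1, 7, 4, 5, 6, 3, 2, 9 respectively — never 8.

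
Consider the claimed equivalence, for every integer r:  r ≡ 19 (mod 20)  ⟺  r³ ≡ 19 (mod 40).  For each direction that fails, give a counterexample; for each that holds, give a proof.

(⟹) This fails: take r = 39. Then 39 ≡ 19 (mod 20), but 39³ = 59319 ≡ 39 (mod 40), not 19.

(⟸) Conversely, the residues r modulo 40 with r³ ≡ 19 (mod 40) are exactly {19}, and each is ≡ 19 (mod 20).

(⇒) fails; (⇐) holds.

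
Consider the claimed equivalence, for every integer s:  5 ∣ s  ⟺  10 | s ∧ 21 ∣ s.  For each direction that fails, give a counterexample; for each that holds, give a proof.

Forward direction. This fails: take s = 5. Certainly 5 ∣ 5, but 10 ∤ 5.

Converse. Suppose 10 ∣ s and 21 ∣ s. Any common multiple of 10 and 21 is a multiple of their lcm; here gcd(10, 21) = 1, so lcm(10, 21) = 10·21 = 210, so 210 ∣ s. Since 5 ∣ 210, it follows that 5 ∣ s.

Only the converse holds.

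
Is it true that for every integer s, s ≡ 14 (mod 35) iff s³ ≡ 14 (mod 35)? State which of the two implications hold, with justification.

Both directions hold.

Forward direction. Suppose s ≡ 14 (mod 35). Write s = 35j + 14. Then (35j + 14)³ = 42875j³ + 51450j² + 20580j + 2744 = 35(1225j³ + 1470j² + 588j + 78) + 14, so s³ ≡ 14 (mod 35).

Converse. Suppose s³ ≡ 14 (mod 35). The only residue r in {0, …, 34} with r³ ≡ 14 (mod 35) is r = 14, so s ≡ 14 (mod 35).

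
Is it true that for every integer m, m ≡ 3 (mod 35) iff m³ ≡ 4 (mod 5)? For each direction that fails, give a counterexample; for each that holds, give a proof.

Both directions fail.

Forward direction. This fails: take m = 3. Then 3 ≡ 3 (mod 35), but 3³ = 27 ≡ 2 (mod 5), not 4.

Converse. This fails: take m = 4. Then 4³ = 64 ≡ 4 (mod 5), yet 4 ≡ 4 (mod 35), not 3.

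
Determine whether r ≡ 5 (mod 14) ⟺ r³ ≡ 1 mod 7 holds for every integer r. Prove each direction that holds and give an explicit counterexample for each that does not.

(→) This fails: take r = 5. Then 5 ≡ 5 (mod 14), but 5³ = 125 ≡ 6 (mod 7), not 1.

(←) This fails: take r = 1. Then 1³ = 1 ≡ 1 (mod 7), yet 1 ≡ 1 (mod 14), not 5.

Neither implication holds.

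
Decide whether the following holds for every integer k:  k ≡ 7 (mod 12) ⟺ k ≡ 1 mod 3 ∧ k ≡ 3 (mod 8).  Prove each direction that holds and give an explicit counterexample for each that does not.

Only the converse holds.

[⇒] This fails: k = 7 gives 7 ≡ 7 (mod 12) but 7 ≡ 7 (mod 8), so the conjunction on the right does not hold.

[⇐] Conversely, if k ≡ 1 (mod 3) and k ≡ 3 (mod 8), then by the Chinese remainder theorem k ≡ 19 (mod 24). Since 19 ≡ 7 (mod 12) and 12 ∣ 24, we get k ≡ 7 (mod 12).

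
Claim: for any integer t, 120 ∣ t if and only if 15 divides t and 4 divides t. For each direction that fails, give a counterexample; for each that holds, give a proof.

(⇒) holds; (⇐) fails.

[⇒] If 120 ∣ t, write t = 120q. Since 120 = 8·15, t = 15·(8q), so 15 ∣ t; and since 120 = 30·4, t = 4·(30q), so 4 ∣ t.

[⇐] This fails: take t = 60. Both 15 ∣ 60 and 4 ∣ 60, yet 60 is not a multiple of 120 (since 60 = 0·120 + 60), so 120 ∤ 60.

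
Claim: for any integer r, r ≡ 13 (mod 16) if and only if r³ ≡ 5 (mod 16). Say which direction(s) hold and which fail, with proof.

Both directions hold.

(⟸) Suppose r³ ≡ 5 (mod 16). The only residue r in {0, …, 15} with r³ ≡ 5 (mod 16) is r = 13, so r ≡ 13 (mod 16).

(⟹) Suppose r ≡ 13 (mod 16). Write r = 16j + 13. Then (16j + 13)³ = 4096j³ + 9984j² + 8112j + 2197 = 16(256j³ + 624j² + 507j + 137) + 5, so r³ ≡ 5 (mod 16).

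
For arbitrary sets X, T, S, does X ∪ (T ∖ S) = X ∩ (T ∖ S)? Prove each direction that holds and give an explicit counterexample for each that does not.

Only the reverse inclusion holds.

(⊇) Let x ∈ X ∩ (T ∖ S). Then x ∈ X ∩ T and x ∉ S, from which x ∈ X ∪ (T ∖ S).

(⊆) This inclusion fails. Take X = {1}, T = ∅, S = ∅; then 1 ∈ X ∪ (T ∖ S) but 1 ∉ X ∩ (T ∖ S).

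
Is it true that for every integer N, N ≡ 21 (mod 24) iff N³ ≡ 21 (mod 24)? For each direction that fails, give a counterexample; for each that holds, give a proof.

(←) Suppose N³ ≡ 21 (mod 24). The only residue r in {0, …, 23} with r³ ≡ 21 (mod 24) is r = 21, so N ≡ 21 (mod 24).

(→) Suppose N ≡ 21 (mod 24). Write N = 24j + 21. Then (24j + 21)³ = 13824j³ + 36288j² + 31752j + 9261 = 24(576j³ + 1512j² + 1323j + 385) + 21, so N³ ≡ 21 (mod 24).

Both directions hold; the statement is true.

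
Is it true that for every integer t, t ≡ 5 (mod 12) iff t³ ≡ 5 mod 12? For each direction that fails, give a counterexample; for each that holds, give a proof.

(⇒) Suppose t ≡ 5 (mod 12). Write t = 12j + 5. Then (12j + 5)³ = 1728j³ + 2160j² + 900j + 125 = 12(144j³ + 180j² + 75j + 10) + 5, so t³ ≡ 5 (mod 12).

(⇐) Conversely, suppose t³ ≡ 5 (mod 12). The only residue r in {0, …, 11} with r³ ≡ 5 (mod 12) is r = 5, so t ≡ 5 (mod 12).

Both implications hold.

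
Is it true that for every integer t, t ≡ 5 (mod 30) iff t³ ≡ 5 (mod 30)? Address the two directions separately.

Converse. Suppose t³ ≡ 5 (mod 30). The only residue r in {0, …, 29} with r³ ≡ 5 (mod 30) is r = 5, so t ≡ 5 (mod 30).

Forward direction. Suppose t ≡ 5 (mod 30). Write t = 30j + 5. Then (30j + 5)³ = 27000j³ + 13500j² + 2250j + 125 = 30(900j³ + 450j² + 75j + 4) + 5, so t³ ≡ 5 (mod 30).

The biconditional holds.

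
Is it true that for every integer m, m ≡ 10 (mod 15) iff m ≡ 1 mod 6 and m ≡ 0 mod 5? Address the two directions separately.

Only the converse holds.

(→) This fails: m = 10 gives 10 ≡ 10 (mod 15) but 10 ≡ 4 (mod 6), so the conjunction on the right does not hold.

(←) Conversely, if m ≡ 1 (mod 6) and m ≡ 0 (mod 5), then by the Chinese remainder theorem m ≡ 25 (mod 30). Since 25 ≡ 10 (mod 15) and 15 ∣ 30, we get m ≡ 10 (mod 15).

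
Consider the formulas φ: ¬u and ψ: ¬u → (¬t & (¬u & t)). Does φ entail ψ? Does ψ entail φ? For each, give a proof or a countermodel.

(⇒) fails and (⇐) fails.

(⇒) This fails. Under t = F, u = F, the left side is true but the right side is false.

(⇐) This fails. Under t = F, u = T, the left side is false but the right side is true.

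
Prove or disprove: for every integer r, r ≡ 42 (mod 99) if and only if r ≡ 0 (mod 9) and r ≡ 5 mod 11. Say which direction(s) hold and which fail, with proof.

Both directions fail.

(⟹) This fails: r = 42 gives 42 ≡ 42 (mod 99) but 42 ≡ 6 (mod 9), so the conjunction on the right does not hold.

(⟸) This fails: r = 27 satisfies both congruences on the right (27 ≡ 0 mod 9 and 27 ≡ 5 mod 11) yet 27 ≡ 27 (mod 99), not 42.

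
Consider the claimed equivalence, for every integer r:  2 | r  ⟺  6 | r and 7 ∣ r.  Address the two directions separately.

[⇒] This fails: take r = 2. Certainly 2 ∣ 2, but 6 ∤ 2.

[⇐] Suppose 6 ∣ r and 7 ∣ r. Any common multiple of 6 and 7 is a multiple of their lcm; here gcd(6, 7) = 1, so lcm(6, 7) = 6·7 = 42, so 42 ∣ r. Since 2 ∣ 42, it follows that 2 ∣ r.

The forward direction fails; the converse holds.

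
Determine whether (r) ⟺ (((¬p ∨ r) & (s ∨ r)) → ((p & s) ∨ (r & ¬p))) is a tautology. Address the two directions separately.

Neither implication holds.

(⟹) This fails. Under p = T, s = F, r = T, the left side is true but the right side is false.

(⟸) This fails. Under p = F, s = F, r = F, the left side is false but the right side is true.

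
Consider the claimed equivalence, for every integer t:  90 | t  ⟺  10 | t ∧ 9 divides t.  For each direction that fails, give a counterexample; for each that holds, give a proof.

[⇒] If 90 ∣ t, write t = 90q. Since 90 = 9·10, t = 10·(9q), so 10 ∣ t; and since 90 = 10·9, t = 9·(10q), so 9 ∣ t.

[⇐] Suppose 10 ∣ t and 9 ∣ t. Any common multiple of 10 and 9 is a multiple of their lcm; here gcd(10, 9) = 1, so lcm(10, 9) = 10·9 = 90, so 90 ∣ t.

Both directions hold; the statement is true.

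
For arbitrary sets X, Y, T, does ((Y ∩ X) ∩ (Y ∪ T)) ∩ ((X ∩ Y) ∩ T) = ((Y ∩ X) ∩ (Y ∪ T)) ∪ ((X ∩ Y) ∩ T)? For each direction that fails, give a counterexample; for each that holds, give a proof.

Forward inclusion. Let x ∈ ((Y ∩ X) ∩ (Y ∪ T)) ∩ ((X ∩ Y) ∩ T). Then x ∈ X ∩ Y ∩ T, from which x ∈ ((Y ∩ X) ∩ (Y ∪ T)) ∪ ((X ∩ Y) ∩ T).

Reverse inclusion. This inclusion fails. Take X = {1}, Y = {1}, T = ∅; then 1 ∈ ((Y ∩ X) ∩ (Y ∪ T)) ∪ ((X ∩ Y) ∩ T) but 1 ∉ ((Y ∩ X) ∩ (Y ∪ T)) ∩ ((X ∩ Y) ∩ T).

The sets are not equal: only the forward inclusion holds.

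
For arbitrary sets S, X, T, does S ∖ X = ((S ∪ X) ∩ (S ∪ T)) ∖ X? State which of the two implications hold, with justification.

(⟹) Let x ∈ S ∖ X. Then either x ∈ S and x ∉ X, T; or x ∈ S ∩ T and x ∉ X. In each case x ∈ ((S ∪ X) ∩ (S ∪ T)) ∖ X, so S ∖ X ⊆ ((S ∪ X) ∩ (S ∪ T)) ∖ X.

(⟸) Let x ∈ ((S ∪ X) ∩ (S ∪ T)) ∖ X. Then either x ∈ S and x ∉ X, T; or x ∈ S ∩ T and x ∉ X. In each case x ∈ S ∖ X, so ((S ∪ X) ∩ (S ∪ T)) ∖ X ⊆ S ∖ X.

Both inclusions hold; the sets are equal.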